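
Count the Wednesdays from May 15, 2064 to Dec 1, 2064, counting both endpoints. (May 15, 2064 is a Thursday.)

May 15, 2064 is a Thursday; the first Wednesday on or after it is May 21, 2064 (6 days later).
From May 21, 2064 to Dec 1, 2064: 10 + 30 + 31 + 31 + 30 + 31 + 30 + 1 = 194 days (rest of May, Jun, Jul, Aug, Sep, Oct, Nov, Dec).
194 ÷ 7 = 27 full weeks with remainder 5, so 27 more Wednesdays after the first → 28.

28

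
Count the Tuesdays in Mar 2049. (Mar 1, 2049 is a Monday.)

5

Mar 1, 2049 is a Monday; the first Tuesday on or after it is Mar 2, 2049 (1 day later).
From Mar 2, 2049 to Mar 31, 2049 is 31 − 2 = 29 days.
29 ÷ 7 = 4 full weeks with remainder 1, so 4 more Tuesdays after the first → 5.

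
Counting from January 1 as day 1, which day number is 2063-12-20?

354

Days in months before December: 31 + 28 + 31 + 30 + 31 + 30 + 31 + 31 + 30 + 31 + 30 = 334.
Plus 20 days into December → day 354.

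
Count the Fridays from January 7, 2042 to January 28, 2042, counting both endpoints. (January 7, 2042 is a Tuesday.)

3

January 7, 2042 is a Tuesday; the first Friday on or after it is January 10, 2042 (3 days later).
From January 10, 2042 to January 28, 2042 is 28 − 10 = 18 days.
18 ÷ 7 = 2 full weeks with remainder 4, so 2 more Fridays after the first → 3.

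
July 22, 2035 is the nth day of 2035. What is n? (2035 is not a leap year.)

203

Days in months before July: 31 + 28 + 31 + 30 + 31 + 30 = 181.
Plus 22 days into July → day 203.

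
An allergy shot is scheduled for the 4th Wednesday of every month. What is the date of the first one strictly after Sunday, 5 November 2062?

22 November 2062

November 2062 starts on a Wednesday; its first Wednesday is the 1st, so the 4th Wednesday is the 22nd — 22 November 2062.
22 November 2062 is after 5 November 2062, so that is the next one.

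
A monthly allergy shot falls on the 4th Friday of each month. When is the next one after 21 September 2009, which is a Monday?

25 September 2009

September 2009 starts on a Tuesday; its first Friday is the 4th, so the 4th Friday is the 25th — 25 September 2009.
25 September 2009 is after 21 September 2009, so that is the next one.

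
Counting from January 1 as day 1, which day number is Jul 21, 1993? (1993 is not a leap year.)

202

Days in months before Jul: 31 + 28 + 31 + 30 + 31 + 30 = 181.
Plus 21 days into Jul → day 202.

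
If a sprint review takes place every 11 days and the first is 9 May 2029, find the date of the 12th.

The 12th occurrence is 11 intervals after the first: 11 × 11 = 121 days after 9 May 2029.
May has 31 days — 22 days to the end of May leaves 99.
June has 30 days (69 left).
July has 31 days (38 left).
August has 31 days (7 left).
7 days into September → 7 September 2029.

7 September 2029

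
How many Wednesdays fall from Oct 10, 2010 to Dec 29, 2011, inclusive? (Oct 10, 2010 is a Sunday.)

64

Oct 10, 2010 is a Sunday; the first Wednesday on or after it is Oct 13, 2010 (3 days later).
From Oct 13, 2010 to Dec 29, 2011: 79 + 363 = 442 days (rest of 2010, to Dec 29, 2011 in 2011).
442 ÷ 7 = 63 full weeks with remainder 1, so 63 more Wednesdays after the first → 64.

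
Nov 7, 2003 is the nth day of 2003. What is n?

Days in months before Nov: 31 + 28 + 31 + 30 + 31 + 30 + 31 + 31 + 30 + 31 = 304.
Plus 7 days into Nov → day 311.

311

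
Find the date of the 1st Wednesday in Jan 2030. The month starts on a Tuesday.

Jan 2030 begins on a Tuesday, so the first Wednesday is Jan 2 (1 day later).

Jan 2, 2030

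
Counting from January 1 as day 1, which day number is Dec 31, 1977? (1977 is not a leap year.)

365

Days in months before Dec: 31 + 28 + 31 + 30 + 31 + 30 + 31 + 31 + 30 + 31 + 30 = 334.
Plus 31 days into Dec → day 365.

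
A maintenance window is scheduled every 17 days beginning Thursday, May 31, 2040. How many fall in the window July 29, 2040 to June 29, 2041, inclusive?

20

Occurrences land 17·i days after May 31, 2040 for i = 0, 1, 2, …
July 29, 2040 is 59 days after the start; 59 ÷ 17 = 3 remainder 8; since the remainder is 8, round up to i = 4. First occurrence in the window: #5 on August 7, 2040 (4×17 = 68 days in).
June 29, 2041 is 394 days after the start; 394 ÷ 17 = 23 remainder 3. Last occurrence in the window: #24 on June 26, 2041.
Occurrences #5 through #24: 20 in total.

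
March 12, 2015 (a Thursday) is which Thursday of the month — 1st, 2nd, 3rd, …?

2nd

Day 12 falls in week ⌈12/7⌉ of the month.
Days 1–7 hold the 1st Thursday, 8–14 the 2nd, 15–21 the 3rd, 22–28 the 4th, 29–31 the 5th.
12 is in the range for the 2nd.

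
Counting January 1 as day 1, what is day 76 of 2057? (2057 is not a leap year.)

January has 31 days (76 − 31 = 45 remain).
February has 28 days (45 − 28 = 17 remain).
17 into March → March 17.

17 March 2057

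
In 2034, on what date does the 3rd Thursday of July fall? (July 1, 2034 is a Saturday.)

2034-07-20

July 2034 begins on a Saturday, so the first Thursday is July 6 (5 days later).
The 3rd Thursday is 2 weeks later: 6 + 14 = 20.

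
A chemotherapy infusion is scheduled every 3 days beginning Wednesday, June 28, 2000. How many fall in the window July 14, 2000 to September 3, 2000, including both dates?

17

Occurrences land 3·i days after June 28, 2000 for i = 0, 1, 2, …
July 14, 2000 is 16 days after the start; 16 ÷ 3 = 5 remainder 1; since the remainder is 1, round up to i = 6. First occurrence in the window: #7 on July 16, 2000 (6×3 = 18 days in).
September 3, 2000 is 67 days after the start; 67 ÷ 3 = 22 remainder 1. Last occurrence in the window: #23 on September 2, 2000.
Occurrences #7 through #23: 17 in total.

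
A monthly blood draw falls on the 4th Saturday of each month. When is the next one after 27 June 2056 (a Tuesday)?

June 2056 starts on a Thursday; its first Saturday is the 3rd, so the 4th Saturday is the 24th — 24 June 2056.
That is not after 27 June 2056, so look at July 2056.
July 2056 starts on a Saturday; its first Saturday is the 1st, so the 4th Saturday is the 22nd — 22 July 2056.

22 July 2056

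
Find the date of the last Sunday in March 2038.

28 March 2038

March 2038 begins on a Monday, so the first Sunday is March 7 (6 days later).
March 2038 has 31 days. Adding weeks: 7, 14, 21, 28 — the last one ≤ 31 is the 28th.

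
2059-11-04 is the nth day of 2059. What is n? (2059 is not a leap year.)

Days in months before November: 31 + 28 + 31 + 30 + 31 + 30 + 31 + 31 + 30 + 31 = 304.
Plus 4 days into November → day 308.

308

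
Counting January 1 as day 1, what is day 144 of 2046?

January has 31 days (144 − 31 = 113 remain).
February has 28 days (113 − 28 = 85 remain).
March has 31 days (85 − 31 = 54 remain).
April has 30 days (54 − 30 = 24 remain).
24 into May → May 24.

2046-05-24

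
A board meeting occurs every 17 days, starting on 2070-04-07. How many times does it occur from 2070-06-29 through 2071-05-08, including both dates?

19

Occurrences land 17·i days after 2070-04-07 for i = 0, 1, 2, …
2070-06-29 is 83 days after the start; 83 ÷ 17 = 4 remainder 15; since the remainder is 15, round up to i = 5. First occurrence in the window: #6 on 2070-07-01 (5×17 = 85 days in).
2071-05-08 is 396 days after the start; 396 ÷ 17 = 23 remainder 5. Last occurrence in the window: #24 on 2071-05-03.
Occurrences #6 through #24: 19 in total.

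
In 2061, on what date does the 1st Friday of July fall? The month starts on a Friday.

1 July 2061

July 2061 begins on a Friday, so the first Friday is July 1.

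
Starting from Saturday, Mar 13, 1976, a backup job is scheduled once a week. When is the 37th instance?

Nov 20, 1976

The 37th occurrence is 36 intervals after the first: 36 × 7 = 252 days after Mar 13, 1976.
Mar has 31 days — 18 days to the end of Mar leaves 234.
Apr has 30 days (204 left).
May has 31 days (173 left).
Jun has 30 days (143 left).
Jul has 31 days (112 left).
Aug has 31 days (81 left).
Sep has 30 days (51 left).
Oct has 31 days (20 left).
20 days into Nov → Nov 20, 1976.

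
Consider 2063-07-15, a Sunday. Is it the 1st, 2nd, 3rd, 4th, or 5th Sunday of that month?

Day 15 falls in week ⌈15/7⌉ of the month.
Days 1–7 hold the 1st Sunday, 8–14 the 2nd, 15–21 the 3rd, 22–28 the 4th, 29–31 the 5th.
15 is in the range for the 3rd.

3rd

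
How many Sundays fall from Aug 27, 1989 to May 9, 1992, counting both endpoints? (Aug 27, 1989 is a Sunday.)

141

Aug 27, 1989 is a Sunday; the first Sunday on or after it is Aug 27, 1989.
From Aug 27, 1989 to May 9, 1992: 126 + 365 + 365 + 130 = 986 days (rest of 1989, 1990, 1991, to May 9, 1992 in 1992).
986 ÷ 7 = 140 full weeks with remainder 6, so 140 more Sundays after the first → 141.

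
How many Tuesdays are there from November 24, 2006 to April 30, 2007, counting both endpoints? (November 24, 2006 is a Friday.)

November 24, 2006 is a Friday; the first Tuesday on or after it is November 28, 2006 (4 days later).
From November 28, 2006 to April 30, 2007: 2 + 31 + 31 + 28 + 31 + 30 = 153 days (rest of November, December, January, February, March, April).
153 ÷ 7 = 21 full weeks with remainder 6, so 21 more Tuesdays after the first → 22.

22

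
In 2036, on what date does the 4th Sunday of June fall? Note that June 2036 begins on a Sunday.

June 22, 2036

June 2036 begins on a Sunday, so the first Sunday is June 1.
The 4th Sunday is 3 weeks later: 1 + 21 = 22.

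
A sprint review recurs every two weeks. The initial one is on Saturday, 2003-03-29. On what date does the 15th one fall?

The 15th occurrence is 14 intervals after the first: 14 × 14 = 196 days after 2003-03-29.
March has 31 days — 2 days to the end of March leaves 194.
April has 30 days (164 left).
May has 31 days (133 left).
June has 30 days (103 left).
July has 31 days (72 left).
August has 31 days (41 left).
September has 30 days (11 left).
11 days into October → 2003-10-11.

2003-10-11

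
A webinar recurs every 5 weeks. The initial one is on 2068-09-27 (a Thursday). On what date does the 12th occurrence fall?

The 12th occurrence is 11 intervals after the first: 11 × 35 = 385 days after 2068-09-27.
September has 30 days — 3 days to the end of September leaves 382.
October has 31 days (351 left).
November has 30 days (321 left).
December has 31 days (290 left).
January has 31 days (259 left).
February has 28 days (231 left).
March has 31 days (200 left).
April has 30 days (170 left).
May has 31 days (139 left).
June has 30 days (109 left).
July has 31 days (78 left).
August has 31 days (47 left).
September has 30 days (17 left).
17 days into October → 2069-10-17.

2069-10-17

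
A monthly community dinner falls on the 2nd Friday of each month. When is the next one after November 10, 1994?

November 1994 starts on a Tuesday; its first Friday is the 4th, so the 2nd Friday is the 11th — November 11, 1994.
November 11, 1994 is after November 10, 1994, so that is the next one.

November 11, 1994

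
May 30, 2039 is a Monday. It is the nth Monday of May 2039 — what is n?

5th

Day 30 falls in week ⌈30/7⌉ of the month.
Days 1–7 hold the 1st Monday, 8–14 the 2nd, 15–21 the 3rd, 22–28 the 4th, 29–31 the 5th.
30 is in the range for the 5th.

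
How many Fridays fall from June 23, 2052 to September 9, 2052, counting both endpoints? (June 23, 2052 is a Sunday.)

11

June 23, 2052 is a Sunday; the first Friday on or after it is June 28, 2052 (5 days later).
From June 28, 2052 to September 9, 2052: 2 + 31 + 31 + 9 = 73 days (rest of June, July, August, September).
73 ÷ 7 = 10 full weeks with remainder 3, so 10 more Fridays after the first → 11.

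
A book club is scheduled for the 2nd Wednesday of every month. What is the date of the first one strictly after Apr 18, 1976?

May 12, 1976

Apr 1976 starts on a Thursday; its first Wednesday is the 7th, so the 2nd Wednesday is the 14th — Apr 14, 1976.
That is not after Apr 18, 1976, so look at May 1976.
May 1976 starts on a Saturday; its first Wednesday is the 5th, so the 2nd Wednesday is the 12th — May 12, 1976.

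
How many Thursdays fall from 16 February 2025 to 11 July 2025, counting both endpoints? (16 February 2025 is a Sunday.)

21

16 February 2025 is a Sunday; the first Thursday on or after it is 20 February 2025 (4 days later).
From 20 February 2025 to 11 July 2025: 8 + 31 + 30 + 31 + 30 + 11 = 141 days (rest of February, March, April, May, June, July).
141 ÷ 7 = 20 full weeks with remainder 1, so 20 more Thursdays after the first → 21.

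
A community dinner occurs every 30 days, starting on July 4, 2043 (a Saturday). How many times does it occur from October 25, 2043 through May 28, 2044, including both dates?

7

Occurrences land 30·i days after July 4, 2043 for i = 0, 1, 2, …
October 25, 2043 is 113 days after the start; 113 ÷ 30 = 3 remainder 23; since the remainder is 23, round up to i = 4. First occurrence in the window: #5 on November 1, 2043 (4×30 = 120 days in).
May 28, 2044 is 329 days after the start; 329 ÷ 30 = 10 remainder 29. Last occurrence in the window: #11 on April 29, 2044.
Occurrences #5 through #11: 7 in total.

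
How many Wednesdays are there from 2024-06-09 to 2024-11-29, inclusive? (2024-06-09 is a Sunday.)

2024-06-09 is a Sunday; the first Wednesday on or after it is 2024-06-12 (3 days later).
From 2024-06-12 to 2024-11-29: 18 + 31 + 31 + 30 + 31 + 29 = 170 days (rest of June, July, August, September, October, November).
170 ÷ 7 = 24 full weeks with remainder 2, so 24 more Wednesdays after the first → 25.

25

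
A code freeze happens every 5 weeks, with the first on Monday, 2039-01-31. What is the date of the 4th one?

The 4th occurrence is 3 intervals after the first: 3 × 35 = 105 days after 2039-01-31.
January has 31 days — 0 days to the end of January leaves 105.
February has 28 days (77 left).
March has 31 days (46 left).
April has 30 days (16 left).
16 days into May → 2039-05-16.

2039-05-16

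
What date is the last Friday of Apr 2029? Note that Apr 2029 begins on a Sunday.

Apr 2029 begins on a Sunday, so the first Friday is Apr 6 (5 days later).
Apr 2029 has 30 days. Adding weeks: 6, 13, 20, 27 — the last one ≤ 30 is the 27th.

Apr 27, 2029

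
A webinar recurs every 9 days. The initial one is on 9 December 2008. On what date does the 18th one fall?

The 18th occurrence is 17 intervals after the first: 17 × 9 = 153 days after 9 December 2008.
December has 31 days — 22 days to the end of December leaves 131.
January has 31 days (100 left).
February has 28 days (72 left).
March has 31 days (41 left).
April has 30 days (11 left).
11 days into May → 11 May 2009.

11 May 2009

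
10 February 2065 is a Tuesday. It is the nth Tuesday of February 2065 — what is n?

2nd

Day 10 falls in week ⌈10/7⌉ of the month.
Days 1–7 hold the 1st Tuesday, 8–14 the 2nd, 15–21 the 3rd, 22–28 the 4th, 29–31 the 5th.
10 is in the range for the 2nd.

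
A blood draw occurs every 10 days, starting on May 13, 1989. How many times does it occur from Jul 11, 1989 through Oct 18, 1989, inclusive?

10

Occurrences land 10·i days after May 13, 1989 for i = 0, 1, 2, …
Jul 11, 1989 is 59 days after the start; 59 ÷ 10 = 5 remainder 9; since the remainder is 9, round up to i = 6. First occurrence in the window: #7 on Jul 12, 1989 (6×10 = 60 days in).
Oct 18, 1989 is 158 days after the start; 158 ÷ 10 = 15 remainder 8. Last occurrence in the window: #16 on Oct 10, 1989.
Occurrences #7 through #16: 10 in total.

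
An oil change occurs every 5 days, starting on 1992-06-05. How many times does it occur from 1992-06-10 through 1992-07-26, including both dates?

Occurrences land 5·i days after 1992-06-05 for i = 0, 1, 2, …
1992-06-10 is 5 days after the start; 5 ÷ 5 = 1 remainder 0. First occurrence in the window: #2 on 1992-06-10 (1×5 = 5 days in).
1992-07-26 is 51 days after the start; 51 ÷ 5 = 10 remainder 1. Last occurrence in the window: #11 on 1992-07-25.
Occurrences #2 through #11: 10 in total.

10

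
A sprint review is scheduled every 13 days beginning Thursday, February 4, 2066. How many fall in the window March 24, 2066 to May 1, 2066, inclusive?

3

Occurrences land 13·i days after February 4, 2066 for i = 0, 1, 2, …
March 24, 2066 is 48 days after the start; 48 ÷ 13 = 3 remainder 9; since the remainder is 9, round up to i = 4. First occurrence in the window: #5 on March 28, 2066 (4×13 = 52 days in).
May 1, 2066 is 86 days after the start; 86 ÷ 13 = 6 remainder 8. Last occurrence in the window: #7 on April 23, 2066.
Occurrences #5 through #7: 3 in total.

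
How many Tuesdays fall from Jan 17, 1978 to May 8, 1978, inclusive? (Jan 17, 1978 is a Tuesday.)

16

Jan 17, 1978 is a Tuesday; the first Tuesday on or after it is Jan 17, 1978.
From Jan 17, 1978 to May 8, 1978: 14 + 28 + 31 + 30 + 8 = 111 days (rest of Jan, Feb, Mar, Apr, May).
111 ÷ 7 = 15 full weeks with remainder 6, so 15 more Tuesdays after the first → 16.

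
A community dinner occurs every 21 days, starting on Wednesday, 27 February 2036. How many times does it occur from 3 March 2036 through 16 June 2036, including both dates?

Occurrences land 21·i days after 27 February 2036 for i = 0, 1, 2, …
3 March 2036 is 5 days after the start; 5 ÷ 21 = 0 remainder 5; since the remainder is 5, round up to i = 1. First occurrence in the window: #2 on 19 March 2036 (1×21 = 21 days in).
16 June 2036 is 110 days after the start; 110 ÷ 21 = 5 remainder 5. Last occurrence in the window: #6 on 11 June 2036.
Occurrences #2 through #6: 5 in total.

5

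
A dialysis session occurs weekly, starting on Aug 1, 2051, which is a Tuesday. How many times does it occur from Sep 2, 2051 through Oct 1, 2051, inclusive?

Occurrences land 7·i days after Aug 1, 2051 for i = 0, 1, 2, …
Sep 2, 2051 is 32 days after the start; 32 ÷ 7 = 4 remainder 4; since the remainder is 4, round up to i = 5. First occurrence in the window: #6 on Sep 5, 2051 (5×7 = 35 days in).
Oct 1, 2051 is 61 days after the start; 61 ÷ 7 = 8 remainder 5. Last occurrence in the window: #9 on Sep 26, 2051.
Occurrences #6 through #9: 4 in total.

4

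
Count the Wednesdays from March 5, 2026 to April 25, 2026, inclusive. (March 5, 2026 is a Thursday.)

7

March 5, 2026 is a Thursday; the first Wednesday on or after it is March 11, 2026 (6 days later).
From March 11, 2026 to April 25, 2026: 20 + 25 = 45 days (rest of March, April).
45 ÷ 7 = 6 full weeks with remainder 3, so 6 more Wednesdays after the first → 7.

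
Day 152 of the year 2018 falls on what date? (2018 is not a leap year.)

January has 31 days (152 − 31 = 121 remain).
February has 28 days (121 − 28 = 93 remain).
March has 31 days (93 − 31 = 62 remain).
April has 30 days (62 − 30 = 32 remain).
May has 31 days (32 − 31 = 1 remain).
1 into June → June 1.

1 June 2018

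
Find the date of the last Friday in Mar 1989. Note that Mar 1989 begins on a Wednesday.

Mar 1989 begins on a Wednesday, so the first Friday is Mar 3 (2 days later).
Mar 1989 has 31 days. Adding weeks: 3, 10, 17, 24, 31 — the last one ≤ 31 is the 31st.

Mar 31, 1989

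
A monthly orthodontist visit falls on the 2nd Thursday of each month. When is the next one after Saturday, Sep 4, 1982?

Sep 1982 starts on a Wednesday; its first Thursday is the 2nd, so the 2nd Thursday is the 9th — Sep 9, 1982.
Sep 9, 1982 is after Sep 4, 1982, so that is the next one.

Sep 9, 1982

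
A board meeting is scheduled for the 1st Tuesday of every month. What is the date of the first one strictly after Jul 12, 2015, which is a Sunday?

Aug 4, 2015

Jul 2015 starts on a Wednesday, so its 1st Tuesday is Jul 7, 2015 (6 days in).
That is not after Jul 12, 2015, so look at Aug 2015.
Aug 2015 starts on a Saturday, so its 1st Tuesday is Aug 4, 2015 (3 days in).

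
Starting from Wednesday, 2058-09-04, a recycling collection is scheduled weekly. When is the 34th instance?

2059-04-23

The 34th occurrence is 33 intervals after the first: 33 × 7 = 231 days after 2058-09-04.
September has 30 days — 26 days to the end of September leaves 205.
October has 31 days (174 left).
November has 30 days (144 left).
December has 31 days (113 left).
January has 31 days (82 left).
February has 28 days (54 left).
March has 31 days (23 left).
23 days into April → 2059-04-23.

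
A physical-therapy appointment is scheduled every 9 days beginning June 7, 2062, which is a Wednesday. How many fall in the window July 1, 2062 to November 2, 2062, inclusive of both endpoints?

Occurrences land 9·i days after June 7, 2062 for i = 0, 1, 2, …
July 1, 2062 is 24 days after the start; 24 ÷ 9 = 2 remainder 6; since the remainder is 6, round up to i = 3. First occurrence in the window: #4 on July 4, 2062 (3×9 = 27 days in).
November 2, 2062 is 148 days after the start; 148 ÷ 9 = 16 remainder 4. Last occurrence in the window: #17 on October 29, 2062.
Occurrences #4 through #17: 14 in total.

14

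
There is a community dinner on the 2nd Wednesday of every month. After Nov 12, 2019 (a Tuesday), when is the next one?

Nov 13, 2019

Nov 2019 starts on a Friday; its first Wednesday is the 6th, so the 2nd Wednesday is the 13th — Nov 13, 2019.
Nov 13, 2019 is after Nov 12, 2019, so that is the next one.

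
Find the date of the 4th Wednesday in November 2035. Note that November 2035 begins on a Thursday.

November 2035 begins on a Thursday, so the first Wednesday is November 7 (6 days later).
The 4th Wednesday is 3 weeks later: 7 + 21 = 28.

2035-11-28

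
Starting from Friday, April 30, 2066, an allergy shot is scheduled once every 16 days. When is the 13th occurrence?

The 13th occurrence is 12 intervals after the first: 12 × 16 = 192 days after April 30, 2066.
April has 30 days — 0 days to the end of April leaves 192.
May has 31 days (161 left).
June has 30 days (131 left).
July has 31 days (100 left).
August has 31 days (69 left).
September has 30 days (39 left).
October has 31 days (8 left).
8 days into November → November 8, 2066.

November 8, 2066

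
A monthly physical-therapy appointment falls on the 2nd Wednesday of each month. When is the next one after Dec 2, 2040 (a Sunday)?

Dec 2040 starts on a Saturday; its first Wednesday is the 5th, so the 2nd Wednesday is the 12th — Dec 12, 2040.
Dec 12, 2040 is after Dec 2, 2040, so that is the next one.

Dec 12, 2040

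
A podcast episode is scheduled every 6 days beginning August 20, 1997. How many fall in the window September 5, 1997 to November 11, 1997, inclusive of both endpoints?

Occurrences land 6·i days after August 20, 1997 for i = 0, 1, 2, …
September 5, 1997 is 16 days after the start; 16 ÷ 6 = 2 remainder 4; since the remainder is 4, round up to i = 3. First occurrence in the window: #4 on September 7, 1997 (3×6 = 18 days in).
November 11, 1997 is 83 days after the start; 83 ÷ 6 = 13 remainder 5. Last occurrence in the window: #14 on November 6, 1997.
Occurrences #4 through #14: 11 in total.

11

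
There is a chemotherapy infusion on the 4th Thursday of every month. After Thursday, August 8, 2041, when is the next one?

August 2041 starts on a Thursday; its first Thursday is the 1st, so the 4th Thursday is the 22nd — August 22, 2041.
August 22, 2041 is after August 8, 2041, so that is the next one.

August 22, 2041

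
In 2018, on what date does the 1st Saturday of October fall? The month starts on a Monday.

6 October 2018

October 2018 begins on a Monday, so the first Saturday is October 6 (5 days later).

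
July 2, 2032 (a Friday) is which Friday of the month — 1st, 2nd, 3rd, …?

Day 2 falls in week ⌈2/7⌉ of the month.
Days 1–7 hold the 1st Friday, 8–14 the 2nd, 15–21 the 3rd, 22–28 the 4th, 29–31 the 5th.
2 is in the range for the 1st.

1st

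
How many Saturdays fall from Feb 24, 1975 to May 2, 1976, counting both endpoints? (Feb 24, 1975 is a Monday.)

Feb 24, 1975 is a Monday; the first Saturday on or after it is Mar 1, 1975 (5 days later).
From Mar 1, 1975 to May 2, 1976: 305 + 123 = 428 days (rest of 1975, to May 2, 1976 in 1976).
428 ÷ 7 = 61 full weeks with remainder 1, so 61 more Saturdays after the first → 62.

62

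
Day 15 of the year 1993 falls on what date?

15 into January → January 15.

January 15, 1993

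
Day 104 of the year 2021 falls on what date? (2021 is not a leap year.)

Jan has 31 days (104 − 31 = 73 remain).
Feb has 28 days (73 − 28 = 45 remain).
Mar has 31 days (45 − 31 = 14 remain).
14 into Apr → Apr 14.

Apr 14, 2021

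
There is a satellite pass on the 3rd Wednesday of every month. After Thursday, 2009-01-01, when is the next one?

2009-01-21

January 2009 starts on a Thursday; its first Wednesday is the 7th, so the 3rd Wednesday is the 21st — 2009-01-21.
2009-01-21 is after 2009-01-01, so that is the next one.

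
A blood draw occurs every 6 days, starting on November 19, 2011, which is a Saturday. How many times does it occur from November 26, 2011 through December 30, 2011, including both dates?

5

Occurrences land 6·i days after November 19, 2011 for i = 0, 1, 2, …
November 26, 2011 is 7 days after the start; 7 ÷ 6 = 1 remainder 1; since the remainder is 1, round up to i = 2. First occurrence in the window: #3 on December 1, 2011 (2×6 = 12 days in).
December 30, 2011 is 41 days after the start; 41 ÷ 6 = 6 remainder 5. Last occurrence in the window: #7 on December 25, 2011.
Occurrences #3 through #7: 5 in total.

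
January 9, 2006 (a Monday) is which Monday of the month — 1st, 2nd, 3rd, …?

2nd

Day 9 falls in week ⌈9/7⌉ of the month.
Days 1–7 hold the 1st Monday, 8–14 the 2nd, 15–21 the 3rd, 22–28 the 4th, 29–31 the 5th.
9 is in the range for the 2nd.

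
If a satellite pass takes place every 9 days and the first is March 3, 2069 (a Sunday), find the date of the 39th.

The 39th occurrence is 38 intervals after the first: 38 × 9 = 342 days after March 3, 2069.
March has 31 days — 28 days to the end of March leaves 314.
April has 30 days (284 left).
May has 31 days (253 left).
June has 30 days (223 left).
July has 31 days (192 left).
August has 31 days (161 left).
September has 30 days (131 left).
October has 31 days (100 left).
November has 30 days (70 left).
December has 31 days (39 left).
January has 31 days (8 left).
8 days into February → February 8, 2070.

February 8, 2070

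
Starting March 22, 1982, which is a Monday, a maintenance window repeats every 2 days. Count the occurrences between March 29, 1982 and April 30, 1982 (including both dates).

16

Occurrences land 2·i days after March 22, 1982 for i = 0, 1, 2, …
March 29, 1982 is 7 days after the start; 7 ÷ 2 = 3 remainder 1; since the remainder is 1, round up to i = 4. First occurrence in the window: #5 on March 30, 1982 (4×2 = 8 days in).
April 30, 1982 is 39 days after the start; 39 ÷ 2 = 19 remainder 1. Last occurrence in the window: #20 on April 29, 1982.
Occurrences #5 through #20: 16 in total.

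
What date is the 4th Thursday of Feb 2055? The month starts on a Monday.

Feb 2055 begins on a Monday, so the first Thursday is Feb 4 (3 days later).
The 4th Thursday is 3 weeks later: 4 + 21 = 25.

Feb 25, 2055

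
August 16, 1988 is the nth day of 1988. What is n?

229

Days in months before August: 31 + 29 + 31 + 30 + 31 + 30 + 31 = 213.
Plus 16 days into August → day 229.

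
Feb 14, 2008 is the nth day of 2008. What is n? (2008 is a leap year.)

Days in months before Feb: 31 = 31.
Plus 14 days into Feb → day 45.

45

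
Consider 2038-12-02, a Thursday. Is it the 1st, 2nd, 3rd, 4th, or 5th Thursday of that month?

Day 2 falls in week ⌈2/7⌉ of the month.
Days 1–7 hold the 1st Thursday, 8–14 the 2nd, 15–21 the 3rd, 22–28 the 4th, 29–31 the 5th.
2 is in the range for the 1st.

1st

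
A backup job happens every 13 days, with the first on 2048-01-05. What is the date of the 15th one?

2048-07-05

The 15th occurrence is 14 intervals after the first: 14 × 13 = 182 days after 2048-01-05.
January has 31 days — 26 days to the end of January leaves 156.
February has 29 days (127 left).
March has 31 days (96 left).
April has 30 days (66 left).
May has 31 days (35 left).
June has 30 days (5 left).
5 days into July → 2048-07-05.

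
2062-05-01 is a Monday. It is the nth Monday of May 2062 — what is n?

Day 1 falls in week ⌈1/7⌉ of the month.
Days 1–7 hold the 1st Monday, 8–14 the 2nd, 15–21 the 3rd, 22–28 the 4th, 29–31 the 5th.
1 is in the range for the 1st.

1st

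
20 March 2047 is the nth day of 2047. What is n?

79

Days in months before March: 31 + 28 = 59.
Plus 20 days into March → day 79.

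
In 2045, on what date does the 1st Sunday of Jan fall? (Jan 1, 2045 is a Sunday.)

Jan 2045 begins on a Sunday, so the first Sunday is Jan 1.

Jan 1, 2045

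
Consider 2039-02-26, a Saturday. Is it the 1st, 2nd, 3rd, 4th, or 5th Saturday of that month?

Day 26 falls in week ⌈26/7⌉ of the month.
Days 1–7 hold the 1st Saturday, 8–14 the 2nd, 15–21 the 3rd, 22–28 the 4th, 29–31 the 5th.
26 is in the range for the 4th.

4th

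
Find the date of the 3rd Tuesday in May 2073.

The first Tuesday of May 2073 is May 2.
The 3rd Tuesday is 2 weeks later: 2 + 14 = 16.

May 16, 2073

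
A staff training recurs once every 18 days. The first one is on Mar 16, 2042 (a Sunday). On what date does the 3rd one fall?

The 3rd occurrence is 2 intervals after the first: 2 × 18 = 36 days after Mar 16, 2042.
Mar has 31 days — 15 days to the end of Mar leaves 21.
21 days into Apr → Apr 21, 2042.

Apr 21, 2042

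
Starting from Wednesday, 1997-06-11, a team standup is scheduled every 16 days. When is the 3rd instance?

1997-07-13

The 3rd occurrence is 2 intervals after the first: 2 × 16 = 32 days after 1997-06-11.
June has 30 days — 19 days to the end of June leaves 13.
13 days into July → 1997-07-13.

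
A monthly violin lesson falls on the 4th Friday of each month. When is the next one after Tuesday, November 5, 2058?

November 22, 2058

November 2058 starts on a Friday; its first Friday is the 1st, so the 4th Friday is the 22nd — November 22, 2058.
November 22, 2058 is after November 5, 2058, so that is the next one.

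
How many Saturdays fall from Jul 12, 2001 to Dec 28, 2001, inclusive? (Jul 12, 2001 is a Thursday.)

24

Jul 12, 2001 is a Thursday; the first Saturday on or after it is Jul 14, 2001 (2 days later).
From Jul 14, 2001 to Dec 28, 2001: 17 + 31 + 30 + 31 + 30 + 28 = 167 days (rest of Jul, Aug, Sep, Oct, Nov, Dec).
167 ÷ 7 = 23 full weeks with remainder 6, so 23 more Saturdays after the first → 24.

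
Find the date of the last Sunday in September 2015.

September 2015 begins on a Tuesday, so the first Sunday is September 6 (5 days later).
September 2015 has 30 days. Adding weeks: 6, 13, 20, 27 — the last one ≤ 30 is the 27th.

27 September 2015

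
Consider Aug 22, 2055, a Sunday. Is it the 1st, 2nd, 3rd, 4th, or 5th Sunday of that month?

Day 22 falls in week ⌈22/7⌉ of the month.
Days 1–7 hold the 1st Sunday, 8–14 the 2nd, 15–21 the 3rd, 22–28 the 4th, 29–31 the 5th.
22 is in the range for the 4th.

4th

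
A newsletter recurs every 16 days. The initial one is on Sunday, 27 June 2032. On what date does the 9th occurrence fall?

2 November 2032

The 9th occurrence is 8 intervals after the first: 8 × 16 = 128 days after 27 June 2032.
June has 30 days — 3 days to the end of June leaves 125.
July has 31 days (94 left).
August has 31 days (63 left).
September has 30 days (33 left).
October has 31 days (2 left).
2 days into November → 2 November 2032.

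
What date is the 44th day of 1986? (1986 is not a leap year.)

February 13, 1986

January has 31 days (44 − 31 = 13 remain).
13 into February → February 13.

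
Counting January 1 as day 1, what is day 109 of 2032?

January has 31 days (109 − 31 = 78 remain).
February has 29 days (78 − 29 = 49 remain).
March has 31 days (49 − 31 = 18 remain).
18 into April → April 18.

18 April 2032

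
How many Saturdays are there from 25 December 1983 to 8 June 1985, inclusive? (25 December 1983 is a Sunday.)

25 December 1983 is a Sunday; the first Saturday on or after it is 31 December 1983 (6 days later).
From 31 December 1983 to 8 June 1985: 0 + 366 + 159 = 525 days (rest of 1983, 1984, to 8 June 1985 in 1985).
525 ÷ 7 = 75 full weeks with remainder 0, so 75 more Saturdays after the first → 76.

76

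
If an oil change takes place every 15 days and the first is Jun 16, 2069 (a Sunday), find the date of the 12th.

The 12th occurrence is 11 intervals after the first: 11 × 15 = 165 days after Jun 16, 2069.
Jun has 30 days — 14 days to the end of Jun leaves 151.
Jul has 31 days (120 left).
Aug has 31 days (89 left).
Sep has 30 days (59 left).
Oct has 31 days (28 left).
28 days into Nov → Nov 28, 2069.

Nov 28, 2069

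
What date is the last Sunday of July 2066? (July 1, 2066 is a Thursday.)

25 July 2066

July 2066 begins on a Thursday, so the first Sunday is July 4 (3 days later).
July 2066 has 31 days. Adding weeks: 4, 11, 18, 25 — the last one ≤ 31 is the 25th.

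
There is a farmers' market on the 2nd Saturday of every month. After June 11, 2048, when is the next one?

June 2048 starts on a Monday; its first Saturday is the 6th, so the 2nd Saturday is the 13th — June 13, 2048.
June 13, 2048 is after June 11, 2048, so that is the next one.

June 13, 2048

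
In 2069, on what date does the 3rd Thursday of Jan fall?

Jan 17, 2069

Jan 2069 begins on a Tuesday, so the first Thursday is Jan 3 (2 days later).
The 3rd Thursday is 2 weeks later: 3 + 14 = 17.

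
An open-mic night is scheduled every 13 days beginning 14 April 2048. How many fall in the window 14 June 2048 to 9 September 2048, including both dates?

7

Occurrences land 13·i days after 14 April 2048 for i = 0, 1, 2, …
14 June 2048 is 61 days after the start; 61 ÷ 13 = 4 remainder 9; since the remainder is 9, round up to i = 5. First occurrence in the window: #6 on 18 June 2048 (5×13 = 65 days in).
9 September 2048 is 148 days after the start; 148 ÷ 13 = 11 remainder 5. Last occurrence in the window: #12 on 4 September 2048.
Occurrences #6 through #12: 7 in total.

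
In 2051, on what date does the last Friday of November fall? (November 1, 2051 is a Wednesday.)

November 2051 begins on a Wednesday, so the first Friday is November 3 (2 days later).
November 2051 has 30 days. Adding weeks: 3, 10, 17, 24 — the last one ≤ 30 is the 24th.

November 24, 2051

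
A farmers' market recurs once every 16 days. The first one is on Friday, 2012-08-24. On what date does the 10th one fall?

The 10th occurrence is 9 intervals after the first: 9 × 16 = 144 days after 2012-08-24.
August has 31 days — 7 days to the end of August leaves 137.
September has 30 days (107 left).
October has 31 days (76 left).
November has 30 days (46 left).
December has 31 days (15 left).
15 days into January → 2013-01-15.

2013-01-15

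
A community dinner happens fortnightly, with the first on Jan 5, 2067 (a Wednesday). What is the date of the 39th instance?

The 39th occurrence is 38 intervals after the first: 38 × 14 = 532 days after Jan 5, 2067.
Jan has 31 days — 26 days to the end of Jan leaves 506.
From end of Jan to end of 2067 is 334 days (172 left).
Jan has 31 days (141 left).
Feb has 29 days (112 left).
Mar has 31 days (81 left).
Apr has 30 days (51 left).
May has 31 days (20 left).
20 days into Jun → Jun 20, 2068.

Jun 20, 2068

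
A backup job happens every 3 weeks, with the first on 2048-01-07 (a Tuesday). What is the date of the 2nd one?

2048-01-28

The 2nd occurrence is 1 interval after the first: 1 × 21 = 21 days after 2048-01-07.
21 days later is 2048-01-28.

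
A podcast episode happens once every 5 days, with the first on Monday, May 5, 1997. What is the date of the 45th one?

The 45th occurrence is 44 intervals after the first: 44 × 5 = 220 days after May 5, 1997.
May has 31 days — 26 days to the end of May leaves 194.
Jun has 30 days (164 left).
Jul has 31 days (133 left).
Aug has 31 days (102 left).
Sep has 30 days (72 left).
Oct has 31 days (41 left).
Nov has 30 days (11 left).
11 days into Dec → Dec 11, 1997.

Dec 11, 1997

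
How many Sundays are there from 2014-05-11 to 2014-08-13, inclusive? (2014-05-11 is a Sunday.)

2014-05-11 is a Sunday; the first Sunday on or after it is 2014-05-11.
From 2014-05-11 to 2014-08-13: 20 + 30 + 31 + 13 = 94 days (rest of May, June, July, August).
94 ÷ 7 = 13 full weeks with remainder 3, so 13 more Sundays after the first → 14.

14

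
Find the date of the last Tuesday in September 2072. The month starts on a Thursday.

September 2072 begins on a Thursday, so the first Tuesday is September 6 (5 days later).
September 2072 has 30 days. Adding weeks: 6, 13, 20, 27 — the last one ≤ 30 is the 27th.

2072-09-27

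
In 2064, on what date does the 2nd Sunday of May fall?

2064-05-11

The first Sunday of May 2064 is May 4.
The 2nd Sunday is 1 weeks later: 4 + 7 = 11.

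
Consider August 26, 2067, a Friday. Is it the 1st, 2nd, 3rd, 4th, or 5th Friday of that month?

Day 26 falls in week ⌈26/7⌉ of the month.
Days 1–7 hold the 1st Friday, 8–14 the 2nd, 15–21 the 3rd, 22–28 the 4th, 29–31 the 5th.
26 is in the range for the 4th.

4th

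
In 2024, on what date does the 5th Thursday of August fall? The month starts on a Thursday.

August 2024 begins on a Thursday, so the first Thursday is August 1.
The 5th Thursday is 4 weeks later: 1 + 28 = 29.

August 29, 2024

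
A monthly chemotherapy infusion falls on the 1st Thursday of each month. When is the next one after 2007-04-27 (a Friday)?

April 2007 starts on a Sunday, so its 1st Thursday is 2007-04-05 (4 days in).
That is not after 2007-04-27, so look at May 2007.
May 2007 starts on a Tuesday, so its 1st Thursday is 2007-05-03 (2 days in).

2007-05-03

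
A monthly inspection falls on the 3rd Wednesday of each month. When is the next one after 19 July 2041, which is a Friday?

21 August 2041

July 2041 starts on a Monday; its first Wednesday is the 3rd, so the 3rd Wednesday is the 17th — 17 July 2041.
That is not after 19 July 2041, so look at August 2041.
August 2041 starts on a Thursday; its first Wednesday is the 7th, so the 3rd Wednesday is the 21st — 21 August 2041.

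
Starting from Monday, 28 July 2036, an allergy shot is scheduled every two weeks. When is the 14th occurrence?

The 14th occurrence is 13 intervals after the first: 13 × 14 = 182 days after 28 July 2036.
July has 31 days — 3 days to the end of July leaves 179.
August has 31 days (148 left).
September has 30 days (118 left).
October has 31 days (87 left).
November has 30 days (57 left).
December has 31 days (26 left).
26 days into January → 26 January 2037.

26 January 2037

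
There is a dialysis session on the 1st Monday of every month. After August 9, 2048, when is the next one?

August 2048 starts on a Saturday, so its 1st Monday is August 3, 2048 (2 days in).
That is not after August 9, 2048, so look at September 2048.
September 2048 starts on a Tuesday, so its 1st Monday is September 7, 2048 (6 days in).

September 7, 2048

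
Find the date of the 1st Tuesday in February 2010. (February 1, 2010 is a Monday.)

2010-02-02

February 2010 begins on a Monday, so the first Tuesday is February 2 (1 day later).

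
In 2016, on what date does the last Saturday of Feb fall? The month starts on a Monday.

Feb 2016 begins on a Monday, so the first Saturday is Feb 6 (5 days later).
Feb 2016 has 29 days. Adding weeks: 6, 13, 20, 27 — the last one ≤ 29 is the 27th.

Feb 27, 2016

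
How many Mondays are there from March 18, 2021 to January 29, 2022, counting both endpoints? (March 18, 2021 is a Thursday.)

45

March 18, 2021 is a Thursday; the first Monday on or after it is March 22, 2021 (4 days later).
From March 22, 2021 to January 29, 2022: 9 + 30 + 31 + 30 + 31 + 31 + 30 + 31 + 30 + 31 + 29 = 313 days (rest of March, April, May, June, July, August, September, October, November, December, January).
313 ÷ 7 = 44 full weeks with remainder 5, so 44 more Mondays after the first → 45.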